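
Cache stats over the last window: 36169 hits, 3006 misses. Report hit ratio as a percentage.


Formula: hit rate = hits / (hits + misses) * 100
hit rate = 36169 / (36169 + 3006) * 100
hit rate = 36169 / 39175 * 100
hit rate = 92.33%

92.33%


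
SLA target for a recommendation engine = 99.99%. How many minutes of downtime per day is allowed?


Formula: allowed downtime = period * (100 - SLA) / 100
Period (day) = 1440 minutes
Unavailability fraction = (100 - 99.99) / 100
Allowed downtime = 1440 * (100 - 99.99) / 100
Allowed downtime = 0.144 minutes

0.144 minutes


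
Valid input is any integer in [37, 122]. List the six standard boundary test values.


Range: [37, 122]
Boundaries: just below min, min, min+1, max-1, max, just above max
Values: [36, 37, 38, 121, 122, 123]

[36, 37, 38, 121, 122, 123]


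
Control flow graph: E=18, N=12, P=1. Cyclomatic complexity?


Formula: V(G) = E - N + 2P
V(G) = 18 - 12 + 2*1
V(G) = 6 + 2
V(G) = 8

8


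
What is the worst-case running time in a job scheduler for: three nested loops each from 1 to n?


Reasoning: three levels of nesting over n
Complexity: O(n^3)

O(n^3)


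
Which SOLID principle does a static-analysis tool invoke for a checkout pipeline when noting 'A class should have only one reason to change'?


This describes the Single Responsibility Principle (SRP)

Single Responsibility Principle (SRP)


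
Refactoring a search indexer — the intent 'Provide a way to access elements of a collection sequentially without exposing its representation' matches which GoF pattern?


This matches the Iterator pattern

Iterator


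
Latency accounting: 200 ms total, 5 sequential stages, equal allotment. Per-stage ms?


Formula: per_stage = total_budget / stages
per_stage = 200 / 5
per_stage = 40.0 ms

40.0 ms


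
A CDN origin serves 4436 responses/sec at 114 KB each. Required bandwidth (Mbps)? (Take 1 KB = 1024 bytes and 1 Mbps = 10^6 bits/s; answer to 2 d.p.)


Formula: Mbps = payload_bytes * RPS * 8 / 1e6
Payload per request = 114 KB = 114 * 1024 = 116736 bytes
Total bytes/sec = 116736 * 4436 = 517840896
Total bits/sec = 517840896 * 8 = 4142727168
Mbps = 4142727168 / 1e6 = 4142.73

4142.73 Mbps


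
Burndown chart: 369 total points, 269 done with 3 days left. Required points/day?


Formula: Required rate = Remaining points / Days left
Remaining = 369 - 269 = 100 points
Required rate = 100 / 3 = 33.33 points/day

33.33 points/day


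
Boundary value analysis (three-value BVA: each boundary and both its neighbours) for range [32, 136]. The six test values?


Range: [32, 136]
Boundaries: just below min, min, min+1, max-1, max, just above max
Values: [31, 32, 33, 135, 136, 137]

[31, 32, 33, 135, 136, 137]


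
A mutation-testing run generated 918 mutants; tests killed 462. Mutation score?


Mutation score = killed / total * 100
Mutation score = 462 / 918 * 100
Mutation score = 50.33%

50.33%


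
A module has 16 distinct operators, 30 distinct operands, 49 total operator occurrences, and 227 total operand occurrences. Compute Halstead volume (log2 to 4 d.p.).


Formula: V = N * log2(η), where N = N1 + N2 and η = η1 + η2
η = 16 + 30 = 46
N = 49 + 227 = 276
log2(46) ≈ 5.5236
V = 276 * 5.5236 = 1524.51

1524.51


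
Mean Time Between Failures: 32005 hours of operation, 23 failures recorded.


Formula: MTBF = Total operating time / Number of failures
MTBF = 32005 / 23
MTBF = 1391.52 hours

1391.52 hours


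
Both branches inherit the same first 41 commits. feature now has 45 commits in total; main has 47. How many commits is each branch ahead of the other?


Common ancestor: commit #41
feature commits after divergence: 45 - 41 = 4
main commits after divergence: 47 - 41 = 6
feature is 4 commits ahead of main
main is 6 commits ahead of feature

feature ahead: 4, main ahead: 6


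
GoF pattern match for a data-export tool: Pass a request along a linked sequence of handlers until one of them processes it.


This matches the Chain of Responsibility pattern

Chain of Responsibility


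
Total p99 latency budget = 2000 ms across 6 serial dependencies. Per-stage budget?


Formula: per_stage = total_budget / stages
per_stage = 2000 / 6
per_stage = 333.33 ms

333.33 ms


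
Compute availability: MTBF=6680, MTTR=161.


Availability = MTBF / (MTBF + MTTR)
Availability = 6680 / (6680 + 161)
Availability = 6680 / 6841
Availability = 97.6465%

97.6465%


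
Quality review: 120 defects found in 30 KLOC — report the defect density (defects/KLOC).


Defect density = defects / KLOC
Defect density = 120 / 30
Defect density = 4.0 defects/KLOC

4.0 defects/KLOC


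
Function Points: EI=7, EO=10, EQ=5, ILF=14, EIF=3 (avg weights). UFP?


UFP = EI*4 + EO*5 + EQ*4 + ILF*10 + EIF*7
UFP = 7*4 + 10*5 + 5*4 + 14*10 + 3*7
UFP = 28 + 50 + 20 + 140 + 21
UFP = 259

259


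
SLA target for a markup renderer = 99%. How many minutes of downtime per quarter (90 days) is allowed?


Formula: allowed downtime = period * (100 - SLA) / 100
Period (quarter (90 days)) = 129600 minutes
Unavailability fraction = (100 - 99.0) / 100
Allowed downtime = 129600 * (100 - 99.0) / 100
Allowed downtime = 1296.0 minutes

1296.0 minutes


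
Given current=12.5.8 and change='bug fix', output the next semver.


Current: 12.5.8
Change category: 'bug fix' → patch bump
SemVer rule: patch bump → increment PATCH (MAJOR and MINOR unchanged)
New: 12.5.9

12.5.9


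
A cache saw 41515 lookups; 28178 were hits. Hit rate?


Formula: hit rate = hits / (hits + misses) * 100
hit rate = 28178 / (28178 + 13337) * 100
hit rate = 28178 / 41515 * 100
hit rate = 67.87%

67.87%


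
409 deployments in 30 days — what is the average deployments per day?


Formula: deployments per day = releases / days
= 409 / 30
= 13.633 deploys/day
(equivalently, 95.43 deploys/week)

13.633 deploys/day


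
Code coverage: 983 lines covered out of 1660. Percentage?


Coverage = covered / total * 100
Coverage = 983 / 1660 * 100
Coverage = 59.22%

59.22%


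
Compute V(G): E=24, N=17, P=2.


Formula: V(G) = E - N + 2P
V(G) = 24 - 17 + 2*2
V(G) = 7 + 4
V(G) = 11

11


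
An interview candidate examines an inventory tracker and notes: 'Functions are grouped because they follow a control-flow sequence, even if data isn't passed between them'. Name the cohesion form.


Reasoning: Grouped by order of execution within a routine, not by data flow
Type: Procedural cohesion

Procedural cohesion


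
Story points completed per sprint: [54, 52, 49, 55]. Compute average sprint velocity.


Formula: Avg velocity = Total points / Number of sprints
Points: [54, 52, 49, 55]
Sum = 54 + 52 + 49 + 55 = 210
Avg velocity = 210 / 4 = 52.5 points/sprint

52.5 points/sprint


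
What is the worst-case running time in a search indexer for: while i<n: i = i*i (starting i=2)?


Reasoning: squaring drives double-exponential growth; iterations ~ log log n
Complexity: O(log log n)

O(log log n)


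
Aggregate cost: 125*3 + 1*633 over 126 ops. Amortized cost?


Formula: Amortized cost = Total cost / Operations
Total cost = (125 * 3) + (1 * 633)
Total cost = 375 + 633 = 1008
Amortized = 1008 / 126 = 8.0

8.0


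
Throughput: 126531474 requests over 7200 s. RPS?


Formula: throughput = requests / seconds
throughput = 126531474 / 7200
throughput = 17573.82 requests/second

17573.82 requests/second


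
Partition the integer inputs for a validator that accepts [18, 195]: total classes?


Valid range: [18, 195]
Class 1: x < 18 — invalid
Class 2: 18 ≤ x ≤ 195 — valid
Class 3: x > 195 — invalid
Total equivalence classes: 3

3 equivalence classes


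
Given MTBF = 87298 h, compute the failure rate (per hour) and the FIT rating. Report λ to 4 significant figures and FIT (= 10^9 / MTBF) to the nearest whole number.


Formula: λ = 1 / MTBF; FIT = λ × 1e9 = 1e9 / MTBF
λ = 1 / 87298 ≈ 1.146e-05 failures/hour
FIT = 1e9 / 87298 ≈ 11455 failures per 1e9 hours (nearest whole number)

λ = 1.146e-05 /h, FIT = 11455


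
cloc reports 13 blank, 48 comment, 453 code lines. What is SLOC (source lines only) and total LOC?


Total LOC = blank + comment + code
Total LOC = 13 + 48 + 453 = 514
SLOC (source only) = code = 453

Total LOC: 514, SLOC: 453


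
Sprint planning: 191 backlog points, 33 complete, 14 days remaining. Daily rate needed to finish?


Formula: Required rate = Remaining points / Days left
Remaining = 191 - 33 = 158 points
Required rate = 158 / 14 = 11.29 points/day

11.29 points/day


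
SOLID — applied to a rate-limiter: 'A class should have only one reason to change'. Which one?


This describes the Single Responsibility Principle (SRP)

Single Responsibility Principle (SRP)


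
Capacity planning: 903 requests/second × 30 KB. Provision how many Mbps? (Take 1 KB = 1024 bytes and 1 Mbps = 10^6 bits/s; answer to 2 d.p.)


Formula: Mbps = payload_bytes * RPS * 8 / 1e6
Payload per request = 30 KB = 30 * 1024 = 30720 bytes
Total bytes/sec = 30720 * 903 = 27740160
Total bits/sec = 27740160 * 8 = 221921280
Mbps = 221921280 / 1e6 = 221.92

221.92 Mbps


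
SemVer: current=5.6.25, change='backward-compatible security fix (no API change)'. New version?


Current: 5.6.25
Change category: 'backward-compatible security fix (no API change)' → patch bump
SemVer rule: patch bump → increment PATCH (MAJOR and MINOR unchanged)
New: 5.6.26

5.6.26


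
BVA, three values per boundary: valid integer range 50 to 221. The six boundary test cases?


Range: [50, 221]
Boundaries: just below min, min, min+1, max-1, max, just above max
Values: [49, 50, 51, 220, 221, 222]

[49, 50, 51, 220, 221, 222]


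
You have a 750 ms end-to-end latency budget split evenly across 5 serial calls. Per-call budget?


Formula: per_stage = total_budget / stages
per_stage = 750 / 5
per_stage = 150.0 ms

150.0 ms


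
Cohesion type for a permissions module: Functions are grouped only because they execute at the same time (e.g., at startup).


Reasoning: Related by timing only
Type: Temporal cohesion

Temporal cohesion


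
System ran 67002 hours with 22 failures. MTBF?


Formula: MTBF = Total operating time / Number of failures
MTBF = 67002 / 22
MTBF = 3045.55 hours

3045.55 hours


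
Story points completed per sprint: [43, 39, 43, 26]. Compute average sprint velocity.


Formula: Avg velocity = Total points / Number of sprints
Points: [43, 39, 43, 26]
Sum = 43 + 39 + 43 + 26 = 151
Avg velocity = 151 / 4 = 37.75 points/sprint

37.75 points/sprint


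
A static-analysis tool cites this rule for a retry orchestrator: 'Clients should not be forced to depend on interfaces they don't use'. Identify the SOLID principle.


This describes the Interface Segregation Principle (ISP)

Interface Segregation Principle (ISP)


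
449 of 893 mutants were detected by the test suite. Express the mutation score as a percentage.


Mutation score = killed / total * 100
Mutation score = 449 / 893 * 100
Mutation score = 50.28%

50.28%


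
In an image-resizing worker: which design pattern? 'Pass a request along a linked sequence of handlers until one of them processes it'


This matches the Chain of Responsibility pattern

Chain of Responsibility


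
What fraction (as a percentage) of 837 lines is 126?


Coverage = covered / total * 100
Coverage = 126 / 837 * 100
Coverage = 15.05%

15.05%


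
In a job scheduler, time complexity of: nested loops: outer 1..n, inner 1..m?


Reasoning: product of independent bounds
Complexity: O(n*m)

O(n*m)


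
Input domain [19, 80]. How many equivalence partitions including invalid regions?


Valid range: [19, 80]
Class 1: x < 19 — invalid
Class 2: 19 ≤ x ≤ 80 — valid
Class 3: x > 80 — invalid
Total equivalence classes: 3

3 equivalence classes


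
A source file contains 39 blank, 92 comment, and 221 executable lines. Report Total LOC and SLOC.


Total LOC = blank + comment + code
Total LOC = 39 + 92 + 221 = 352
SLOC (source only) = code = 221

Total LOC: 352, SLOC: 221


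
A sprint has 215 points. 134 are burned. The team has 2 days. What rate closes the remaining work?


Formula: Required rate = Remaining points / Days left
Remaining = 215 - 134 = 81 points
Required rate = 81 / 2 = 40.5 points/day

40.5 points/day


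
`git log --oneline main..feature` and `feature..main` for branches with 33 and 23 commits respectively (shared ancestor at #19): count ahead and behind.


Common ancestor: commit #19
feature commits after divergence: 33 - 19 = 14
main commits after divergence: 23 - 19 = 4
feature is 14 commits ahead of main
main is 4 commits ahead of feature

feature ahead: 14, main ahead: 4


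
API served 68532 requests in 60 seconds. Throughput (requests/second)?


Formula: throughput = requests / seconds
throughput = 68532 / 60
throughput = 1142.2 requests/second

1142.2 requests/second


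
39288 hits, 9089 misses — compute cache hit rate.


Formula: hit rate = hits / (hits + misses) * 100
hit rate = 39288 / (39288 + 9089) * 100
hit rate = 39288 / 48377 * 100
hit rate = 81.21%

81.21%


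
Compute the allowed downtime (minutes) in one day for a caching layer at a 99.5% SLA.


Formula: allowed downtime = period * (100 - SLA) / 100
Period (day) = 1440 minutes
Unavailability fraction = (100 - 99.5) / 100
Allowed downtime = 1440 * (100 - 99.5) / 100
Allowed downtime = 7.2 minutes

7.2 minutes


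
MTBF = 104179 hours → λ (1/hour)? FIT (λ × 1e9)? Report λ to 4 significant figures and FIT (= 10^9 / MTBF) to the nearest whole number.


Formula: λ = 1 / MTBF; FIT = λ × 1e9 = 1e9 / MTBF
λ = 1 / 104179 ≈ 9.599e-06 failures/hour
FIT = 1e9 / 104179 ≈ 9599 failures per 1e9 hours (nearest whole number)

λ = 9.599e-06 /h, FIT = 9599


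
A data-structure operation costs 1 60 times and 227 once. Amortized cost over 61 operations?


Formula: Amortized cost = Total cost / Operations
Total cost = (60 * 1) + (1 * 227)
Total cost = 60 + 227 = 287
Amortized = 287 / 61 = 4.7049

4.7049


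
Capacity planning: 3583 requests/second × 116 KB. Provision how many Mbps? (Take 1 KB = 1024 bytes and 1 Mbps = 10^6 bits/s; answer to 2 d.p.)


Formula: Mbps = payload_bytes * RPS * 8 / 1e6
Payload per request = 116 KB = 116 * 1024 = 118784 bytes
Total bytes/sec = 118784 * 3583 = 425603072
Total bits/sec = 425603072 * 8 = 3404824576
Mbps = 3404824576 / 1e6 = 3404.82

3404.82 Mbps


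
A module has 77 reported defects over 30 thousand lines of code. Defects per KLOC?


Defect density = defects / KLOC
Defect density = 77 / 30
Defect density = 2.567 defects/KLOC

2.567 defects/KLOC


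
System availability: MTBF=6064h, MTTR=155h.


Availability = MTBF / (MTBF + MTTR)
Availability = 6064 / (6064 + 155)
Availability = 6064 / 6219
Availability = 97.5076%

97.5076%


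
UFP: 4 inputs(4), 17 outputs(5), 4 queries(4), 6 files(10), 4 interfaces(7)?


UFP = EI*4 + EO*5 + EQ*4 + ILF*10 + EIF*7
UFP = 4*4 + 17*5 + 4*4 + 6*10 + 4*7
UFP = 16 + 85 + 16 + 60 + 28
UFP = 205

205


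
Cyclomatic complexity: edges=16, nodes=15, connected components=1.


Formula: V(G) = E - N + 2P
V(G) = 16 - 15 + 2*1
V(G) = 1 + 2
V(G) = 3

3


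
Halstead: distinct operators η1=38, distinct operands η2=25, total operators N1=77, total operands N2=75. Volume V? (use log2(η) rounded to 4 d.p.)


Formula: V = N * log2(η), where N = N1 + N2 and η = η1 + η2
η = 38 + 25 = 63
N = 77 + 75 = 152
log2(63) ≈ 5.9773
V = 152 * 5.9773 = 908.55

908.55


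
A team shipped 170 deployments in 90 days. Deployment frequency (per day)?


Formula: deployments per day = releases / days
= 170 / 90
= 1.889 deploys/day
(equivalently, 13.22 deploys/week)

1.889 deploys/day


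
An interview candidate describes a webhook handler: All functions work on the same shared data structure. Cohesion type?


Reasoning: Functions share data
Type: Communicational cohesion

Communicational cohesion


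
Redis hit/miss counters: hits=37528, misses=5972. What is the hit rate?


Formula: hit rate = hits / (hits + misses) * 100
hit rate = 37528 / (37528 + 5972) * 100
hit rate = 37528 / 43500 * 100
hit rate = 86.27%

86.27%


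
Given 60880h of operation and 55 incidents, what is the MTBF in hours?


Formula: MTBF = Total operating time / Number of failures
MTBF = 60880 / 55
MTBF = 1106.91 hours

1106.91 hours


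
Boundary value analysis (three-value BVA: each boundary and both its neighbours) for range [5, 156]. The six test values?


Range: [5, 156]
Boundaries: just below min, min, min+1, max-1, max, just above max
Values: [4, 5, 6, 155, 156, 157]

[4, 5, 6, 155, 156, 157]


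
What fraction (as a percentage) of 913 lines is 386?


Coverage = covered / total * 100
Coverage = 386 / 913 * 100
Coverage = 42.28%

42.28%


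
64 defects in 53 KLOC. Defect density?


Defect density = defects / KLOC
Defect density = 64 / 53
Defect density = 1.208 defects/KLOC

1.208 defects/KLOC


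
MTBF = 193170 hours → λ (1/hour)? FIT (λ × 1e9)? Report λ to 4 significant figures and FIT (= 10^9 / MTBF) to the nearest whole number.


Formula: λ = 1 / MTBF; FIT = λ × 1e9 = 1e9 / MTBF
λ = 1 / 193170 ≈ 5.177e-06 failures/hour
FIT = 1e9 / 193170 ≈ 5177 failures per 1e9 hours (nearest whole number)

λ = 5.177e-06 /h, FIT = 5177


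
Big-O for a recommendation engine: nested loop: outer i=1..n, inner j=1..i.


Reasoning: triangle: n(n+1)/2 ~ n^2/2
Complexity: O(n^2)

O(n^2)


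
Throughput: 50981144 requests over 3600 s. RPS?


Formula: throughput = requests / seconds
throughput = 50981144 / 3600
throughput = 14161.43 requests/second

14161.43 requests/second


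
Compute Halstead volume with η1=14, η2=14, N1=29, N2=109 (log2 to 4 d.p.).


Formula: V = N * log2(η), where N = N1 + N2 and η = η1 + η2
η = 14 + 14 = 28
N = 29 + 109 = 138
log2(28) ≈ 4.8074
V = 138 * 4.8074 = 663.42

663.42


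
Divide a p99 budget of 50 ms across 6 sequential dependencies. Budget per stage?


Formula: per_stage = total_budget / stages
per_stage = 50 / 6
per_stage = 8.33 ms

8.33 ms


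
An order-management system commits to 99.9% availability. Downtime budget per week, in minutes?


Formula: allowed downtime = period * (100 - SLA) / 100
Period (week) = 10080 minutes
Unavailability fraction = (100 - 99.9) / 100
Allowed downtime = 10080 * (100 - 99.9) / 100
Allowed downtime = 10.08 minutes

10.08 minutes


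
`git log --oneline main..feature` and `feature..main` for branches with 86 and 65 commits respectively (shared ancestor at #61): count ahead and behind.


Common ancestor: commit #61
feature commits after divergence: 86 - 61 = 25
main commits after divergence: 65 - 61 = 4
feature is 25 commits ahead of main
main is 4 commits ahead of feature

feature ahead: 25, main ahead: 4


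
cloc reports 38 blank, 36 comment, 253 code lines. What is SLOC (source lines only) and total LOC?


Total LOC = blank + comment + code
Total LOC = 38 + 36 + 253 = 327
SLOC (source only) = code = 253

Total LOC: 327, SLOC: 253


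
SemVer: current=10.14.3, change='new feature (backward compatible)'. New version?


Current: 10.14.3
Change category: 'new feature (backward compatible)' → minor bump
SemVer rule: minor bump → increment MINOR, reset PATCH to 0 (MAJOR unchanged)
New: 10.15.0

10.15.0


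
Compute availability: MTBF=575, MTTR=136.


Availability = MTBF / (MTBF + MTTR)
Availability = 575 / (575 + 136)
Availability = 575 / 711
Availability = 80.872%

80.872%


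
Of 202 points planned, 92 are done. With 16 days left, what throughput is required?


Formula: Required rate = Remaining points / Days left
Remaining = 202 - 92 = 110 points
Required rate = 110 / 16 = 6.88 points/day

6.88 points/day


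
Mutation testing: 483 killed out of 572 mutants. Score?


Mutation score = killed / total * 100
Mutation score = 483 / 572 * 100
Mutation score = 84.44%

84.44%


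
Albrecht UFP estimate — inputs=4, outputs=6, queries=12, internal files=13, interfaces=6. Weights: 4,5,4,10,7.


UFP = EI*4 + EO*5 + EQ*4 + ILF*10 + EIF*7
UFP = 4*4 + 6*5 + 12*4 + 13*10 + 6*7
UFP = 16 + 30 + 48 + 130 + 42
UFP = 266

266


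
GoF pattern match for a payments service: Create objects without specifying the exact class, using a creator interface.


This matches the Factory Method pattern

Factory Method


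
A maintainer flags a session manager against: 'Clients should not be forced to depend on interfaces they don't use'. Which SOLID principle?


This describes the Interface Segregation Principle (ISP)

Interface Segregation Principle (ISP)


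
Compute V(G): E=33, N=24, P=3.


Formula: V(G) = E - N + 2P
V(G) = 33 - 24 + 2*3
V(G) = 9 + 6
V(G) = 15

15


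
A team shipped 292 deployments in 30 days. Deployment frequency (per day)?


Formula: deployments per day = releases / days
= 292 / 30
= 9.733 deploys/day
(equivalently, 68.13 deploys/week)

9.733 deploys/day


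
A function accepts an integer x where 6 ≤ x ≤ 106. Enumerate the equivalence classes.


Valid range: [6, 106]
Class 1: x < 6 — invalid
Class 2: 6 ≤ x ≤ 106 — valid
Class 3: x > 106 — invalid
Total equivalence classes: 3

3 equivalence classes


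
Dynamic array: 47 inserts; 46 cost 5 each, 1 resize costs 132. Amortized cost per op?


Formula: Amortized cost = Total cost / Operations
Total cost = (46 * 5) + (1 * 132)
Total cost = 230 + 132 = 362
Amortized = 362 / 47 = 7.7021

7.7021


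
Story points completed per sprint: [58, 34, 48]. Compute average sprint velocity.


Formula: Avg velocity = Total points / Number of sprints
Points: [58, 34, 48]
Sum = 58 + 34 + 48 = 140
Avg velocity = 140 / 3 = 46.67 points/sprint

46.67 points/sprint


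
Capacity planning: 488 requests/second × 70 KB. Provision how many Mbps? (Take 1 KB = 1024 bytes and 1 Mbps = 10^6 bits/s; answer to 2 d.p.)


Formula: Mbps = payload_bytes * RPS * 8 / 1e6
Payload per request = 70 KB = 70 * 1024 = 71680 bytes
Total bytes/sec = 71680 * 488 = 34979840
Total bits/sec = 34979840 * 8 = 279838720
Mbps = 279838720 / 1e6 = 279.84

279.84 Mbps


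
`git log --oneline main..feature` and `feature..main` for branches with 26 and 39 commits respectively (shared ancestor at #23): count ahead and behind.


Common ancestor: commit #23
feature commits after divergence: 26 - 23 = 3
main commits after divergence: 39 - 23 = 16
feature is 3 commits ahead of main
main is 16 commits ahead of feature

feature ahead: 3, main ahead: 16


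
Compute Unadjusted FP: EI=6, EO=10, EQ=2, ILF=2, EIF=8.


UFP = EI*4 + EO*5 + EQ*4 + ILF*10 + EIF*7
UFP = 6*4 + 10*5 + 2*4 + 2*10 + 8*7
UFP = 24 + 50 + 8 + 20 + 56
UFP = 158

158


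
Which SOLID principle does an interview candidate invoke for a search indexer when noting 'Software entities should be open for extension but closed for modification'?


This describes the Open/Closed Principle (OCP)

Open/Closed Principle (OCP)


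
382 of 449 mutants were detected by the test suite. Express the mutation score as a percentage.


Mutation score = killed / total * 100
Mutation score = 382 / 449 * 100
Mutation score = 85.08%

85.08%


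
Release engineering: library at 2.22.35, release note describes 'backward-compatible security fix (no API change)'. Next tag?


Current: 2.22.35
Change category: 'backward-compatible security fix (no API change)' → patch bump
SemVer rule: patch bump → increment PATCH (MAJOR and MINOR unchanged)
New: 2.22.36

2.22.36


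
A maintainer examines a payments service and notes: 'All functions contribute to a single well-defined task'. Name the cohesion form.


Reasoning: Best: single purpose
Type: Functional cohesion

Functional cohesion


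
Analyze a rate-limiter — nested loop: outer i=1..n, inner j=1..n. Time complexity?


Reasoning: n iterations times n iterations
Complexity: O(n^2)

O(n^2)


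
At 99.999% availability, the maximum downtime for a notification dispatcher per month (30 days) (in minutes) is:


Formula: allowed downtime = period * (100 - SLA) / 100
Period (month (30 days)) = 43200 minutes
Unavailability fraction = (100 - 99.999) / 100
Allowed downtime = 43200 * (100 - 99.999) / 100
Allowed downtime = 0.432 minutes

0.432 minutes


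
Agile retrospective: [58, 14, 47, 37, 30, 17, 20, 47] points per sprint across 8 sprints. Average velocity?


Formula: Avg velocity = Total points / Number of sprints
Points: [58, 14, 47, 37, 30, 17, 20, 47]
Sum = 58 + 14 + 47 + 37 + 30 + 17 + 20 + 47 = 270
Avg velocity = 270 / 8 = 33.75 points/sprint

33.75 points/sprint


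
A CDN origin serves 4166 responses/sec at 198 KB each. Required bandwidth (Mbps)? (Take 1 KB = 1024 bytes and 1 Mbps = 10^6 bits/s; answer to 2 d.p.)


Formula: Mbps = payload_bytes * RPS * 8 / 1e6
Payload per request = 198 KB = 198 * 1024 = 202752 bytes
Total bytes/sec = 202752 * 4166 = 844664832
Total bits/sec = 844664832 * 8 = 6757318656
Mbps = 6757318656 / 1e6 = 6757.32

6757.32 Mbps


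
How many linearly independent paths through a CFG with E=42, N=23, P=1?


Formula: V(G) = E - N + 2P
V(G) = 42 - 23 + 2*1
V(G) = 19 + 2
V(G) = 21

21


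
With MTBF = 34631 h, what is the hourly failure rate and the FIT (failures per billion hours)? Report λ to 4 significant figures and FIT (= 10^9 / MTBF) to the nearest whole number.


Formula: λ = 1 / MTBF; FIT = λ × 1e9 = 1e9 / MTBF
λ = 1 / 34631 ≈ 2.888e-05 failures/hour
FIT = 1e9 / 34631 ≈ 28876 failures per 1e9 hours (nearest whole number)

λ = 2.888e-05 /h, FIT = 28876


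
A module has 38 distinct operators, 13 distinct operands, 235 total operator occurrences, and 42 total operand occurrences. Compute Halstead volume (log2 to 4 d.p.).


Formula: V = N * log2(η), where N = N1 + N2 and η = η1 + η2
η = 38 + 13 = 51
N = 235 + 42 = 277
log2(51) ≈ 5.6724
V = 277 * 5.6724 = 1571.25

1571.25


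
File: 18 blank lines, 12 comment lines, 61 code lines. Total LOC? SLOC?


Total LOC = blank + comment + code
Total LOC = 18 + 12 + 61 = 91
SLOC (source only) = code = 61

Total LOC: 91, SLOC: 61


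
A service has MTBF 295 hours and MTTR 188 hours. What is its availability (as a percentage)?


Availability = MTBF / (MTBF + MTTR)
Availability = 295 / (295 + 188)
Availability = 295 / 483
Availability = 61.0766%

61.0766%


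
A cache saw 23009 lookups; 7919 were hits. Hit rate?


Formula: hit rate = hits / (hits + misses) * 100
hit rate = 7919 / (7919 + 15090) * 100
hit rate = 7919 / 23009 * 100
hit rate = 34.42%

34.42%


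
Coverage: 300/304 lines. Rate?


Coverage = covered / total * 100
Coverage = 300 / 304 * 100
Coverage = 98.68%

98.68%


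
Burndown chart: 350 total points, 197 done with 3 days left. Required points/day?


Formula: Required rate = Remaining points / Days left
Remaining = 350 - 197 = 153 points
Required rate = 153 / 3 = 51.0 points/day

51.0 points/day


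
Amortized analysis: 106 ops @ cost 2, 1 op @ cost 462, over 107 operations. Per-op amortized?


Formula: Amortized cost = Total cost / Operations
Total cost = (106 * 2) + (1 * 462)
Total cost = 212 + 462 = 674
Amortized = 674 / 107 = 6.2991

6.2991


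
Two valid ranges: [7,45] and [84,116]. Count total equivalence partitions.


Valid ranges: [7,45] and [84,116]
Class 1: x < 7 — invalid
Class 2: 7 ≤ x ≤ 45 — valid
Class 3: 45 < x < 84 — invalid (gap between ranges)
Class 4: 84 ≤ x ≤ 116 — valid
Class 5: x > 116 — invalid
Total equivalence classes: 5

5 equivalence classes


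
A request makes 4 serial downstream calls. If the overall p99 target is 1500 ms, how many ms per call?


Formula: per_stage = total_budget / stages
per_stage = 1500 / 4
per_stage = 375.0 ms

375.0 ms


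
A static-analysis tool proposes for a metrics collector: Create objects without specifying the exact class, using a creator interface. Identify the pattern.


This matches the Factory Method pattern

Factory Method


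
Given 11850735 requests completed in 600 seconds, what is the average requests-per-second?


Formula: throughput = requests / seconds
throughput = 11850735 / 600
throughput = 19751.23 requests/second

19751.23 requests/second


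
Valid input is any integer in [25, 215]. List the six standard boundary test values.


Range: [25, 215]
Boundaries: just below min, min, min+1, max-1, max, just above max
Values: [24, 25, 26, 214, 215, 216]

[24, 25, 26, 214, 215, 216]


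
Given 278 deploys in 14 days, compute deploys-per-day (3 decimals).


Formula: deployments per day = releases / days
= 278 / 14
= 19.857 deploys/day
(equivalently, 139.0 deploys/week)

19.857 deploys/day


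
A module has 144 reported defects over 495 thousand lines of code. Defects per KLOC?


Defect density = defects / KLOC
Defect density = 144 / 495
Defect density = 0.291 defects/KLOC

0.291 defects/KLOC


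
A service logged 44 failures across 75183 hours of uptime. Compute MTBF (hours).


Formula: MTBF = Total operating time / Number of failures
MTBF = 75183 / 44
MTBF = 1708.7 hours

1708.7 hours


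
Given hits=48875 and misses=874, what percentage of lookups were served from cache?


Formula: hit rate = hits / (hits + misses) * 100
hit rate = 48875 / (48875 + 874) * 100
hit rate = 48875 / 49749 * 100
hit rate = 98.24%

98.24%


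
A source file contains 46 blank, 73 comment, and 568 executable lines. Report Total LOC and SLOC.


Total LOC = blank + comment + code
Total LOC = 46 + 73 + 568 = 687
SLOC (source only) = code = 568

Total LOC: 687, SLOC: 568


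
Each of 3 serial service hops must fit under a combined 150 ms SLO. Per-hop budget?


Formula: per_stage = total_budget / stages
per_stage = 150 / 3
per_stage = 50.0 ms

50.0 ms


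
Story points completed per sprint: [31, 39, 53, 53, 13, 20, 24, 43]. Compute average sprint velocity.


Formula: Avg velocity = Total points / Number of sprints
Points: [31, 39, 53, 53, 13, 20, 24, 43]
Sum = 31 + 39 + 53 + 53 + 13 + 20 + 24 + 43 = 276
Avg velocity = 276 / 8 = 34.5 points/sprint

34.5 points/sprint


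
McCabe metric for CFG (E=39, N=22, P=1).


Formula: V(G) = E - N + 2P
V(G) = 39 - 22 + 2*1
V(G) = 17 + 2
V(G) = 19

19


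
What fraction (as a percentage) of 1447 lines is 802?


Coverage = covered / total * 100
Coverage = 802 / 1447 * 100
Coverage = 55.43%

55.43%


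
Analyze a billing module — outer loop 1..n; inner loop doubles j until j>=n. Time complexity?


Reasoning: linear outer times logarithmic inner
Complexity: O(n log n)

O(n log n)


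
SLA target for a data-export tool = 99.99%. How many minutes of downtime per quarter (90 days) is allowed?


Formula: allowed downtime = period * (100 - SLA) / 100
Period (quarter (90 days)) = 129600 minutes
Unavailability fraction = (100 - 99.99) / 100
Allowed downtime = 129600 * (100 - 99.99) / 100
Allowed downtime = 12.96 minutes

12.96 minutes


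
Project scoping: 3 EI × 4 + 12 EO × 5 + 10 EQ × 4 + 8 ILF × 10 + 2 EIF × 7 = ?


UFP = EI*4 + EO*5 + EQ*4 + ILF*10 + EIF*7
UFP = 3*4 + 12*5 + 10*4 + 8*10 + 2*7
UFP = 12 + 60 + 40 + 80 + 14
UFP = 206

206


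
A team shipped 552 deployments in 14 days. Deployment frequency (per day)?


Formula: deployments per day = releases / days
= 552 / 14
= 39.429 deploys/day
(equivalently, 276.0 deploys/week)

39.429 deploys/day


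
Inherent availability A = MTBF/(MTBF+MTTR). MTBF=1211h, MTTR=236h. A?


Availability = MTBF / (MTBF + MTTR)
Availability = 1211 / (1211 + 236)
Availability = 1211 / 1447
Availability = 83.6904%

83.6904%


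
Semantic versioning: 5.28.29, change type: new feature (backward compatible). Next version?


Current: 5.28.29
Change category: 'new feature (backward compatible)' → minor bump
SemVer rule: minor bump → increment MINOR, reset PATCH to 0 (MAJOR unchanged)
New: 5.29.0

5.29.0


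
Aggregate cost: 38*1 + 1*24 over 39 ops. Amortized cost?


Formula: Amortized cost = Total cost / Operations
Total cost = (38 * 1) + (1 * 24)
Total cost = 38 + 24 = 62
Amortized = 62 / 39 = 1.5897

1.5897


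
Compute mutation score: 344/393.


Mutation score = killed / total * 100
Mutation score = 344 / 393 * 100
Mutation score = 87.53%

87.53%


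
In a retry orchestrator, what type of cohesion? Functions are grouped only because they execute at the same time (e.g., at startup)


Reasoning: Related by timing only
Type: Temporal cohesion

Temporal cohesion


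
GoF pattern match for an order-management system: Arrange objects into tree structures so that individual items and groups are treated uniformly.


This matches the Composite pattern

Composite


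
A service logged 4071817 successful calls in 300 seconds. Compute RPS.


Formula: throughput = requests / seconds
throughput = 4071817 / 300
throughput = 13572.72 requests/second

13572.72 requests/second


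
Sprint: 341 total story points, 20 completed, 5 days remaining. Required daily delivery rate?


Formula: Required rate = Remaining points / Days left
Remaining = 341 - 20 = 321 points
Required rate = 321 / 5 = 64.2 points/day

64.2 points/day


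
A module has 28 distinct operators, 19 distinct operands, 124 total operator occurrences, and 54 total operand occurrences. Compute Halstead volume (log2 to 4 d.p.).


Formula: V = N * log2(η), where N = N1 + N2 and η = η1 + η2
η = 28 + 19 = 47
N = 124 + 54 = 178
log2(47) ≈ 5.5546
V = 178 * 5.5546 = 988.72

988.72


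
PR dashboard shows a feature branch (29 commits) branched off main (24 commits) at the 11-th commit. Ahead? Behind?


Common ancestor: commit #11
feature commits after divergence: 29 - 11 = 18
main commits after divergence: 24 - 11 = 13
feature is 18 commits ahead of main
main is 13 commits ahead of feature

feature ahead: 18, main ahead: 13


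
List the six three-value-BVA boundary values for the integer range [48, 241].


Range: [48, 241]
Boundaries: just below min, min, min+1, max-1, max, just above max
Values: [47, 48, 49, 240, 241, 242]

[47, 48, 49, 240, 241, 242]


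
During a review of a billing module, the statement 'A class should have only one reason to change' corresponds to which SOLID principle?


This describes the Single Responsibility Principle (SRP)

Single Responsibility Principle (SRP)


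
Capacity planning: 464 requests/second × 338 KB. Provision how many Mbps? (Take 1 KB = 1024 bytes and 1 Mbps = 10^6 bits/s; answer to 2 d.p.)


Formula: Mbps = payload_bytes * RPS * 8 / 1e6
Payload per request = 338 KB = 338 * 1024 = 346112 bytes
Total bytes/sec = 346112 * 464 = 160595968
Total bits/sec = 160595968 * 8 = 1284767744
Mbps = 1284767744 / 1e6 = 1284.77

1284.77 Mbps


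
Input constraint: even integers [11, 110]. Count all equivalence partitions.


Constraint: even integers in [11, 110]
Class 1: x < 11 — out-of-range invalid
Class 2: x in [11,110] but odd — wrong type invalid
Class 3: x in [11,110] and even — valid
Class 4: x > 110 — out-of-range invalid
Total equivalence classes: 4

4 equivalence classes


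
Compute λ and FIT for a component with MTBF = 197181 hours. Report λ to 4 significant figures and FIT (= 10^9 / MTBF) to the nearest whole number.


Formula: λ = 1 / MTBF; FIT = λ × 1e9 = 1e9 / MTBF
λ = 1 / 197181 ≈ 5.071e-06 failures/hour
FIT = 1e9 / 197181 ≈ 5071 failures per 1e9 hours (nearest whole number)

λ = 5.071e-06 /h, FIT = 5071


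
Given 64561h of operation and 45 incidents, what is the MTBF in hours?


Formula: MTBF = Total operating time / Number of failures
MTBF = 64561 / 45
MTBF = 1434.69 hours

1434.69 hours


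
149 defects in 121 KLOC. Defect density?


Defect density = defects / KLOC
Defect density = 149 / 121
Defect density = 1.231 defects/KLOC

1.231 defects/KLOC


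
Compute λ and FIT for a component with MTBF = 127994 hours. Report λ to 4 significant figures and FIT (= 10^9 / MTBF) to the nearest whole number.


Formula: λ = 1 / MTBF; FIT = λ × 1e9 = 1e9 / MTBF
λ = 1 / 127994 ≈ 7.813e-06 failures/hour
FIT = 1e9 / 127994 ≈ 7813 failures per 1e9 hours (nearest whole number)

λ = 7.813e-06 /h, FIT = 7813


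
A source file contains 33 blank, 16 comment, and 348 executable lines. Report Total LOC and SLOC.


Total LOC = blank + comment + code
Total LOC = 33 + 16 + 348 = 397
SLOC (source only) = code = 348

Total LOC: 397, SLOC: 348


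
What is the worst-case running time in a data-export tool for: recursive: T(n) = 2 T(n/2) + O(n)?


Reasoning: master theorem case 2 (merge-sort recurrence)
Complexity: O(n log n)

O(n log n)


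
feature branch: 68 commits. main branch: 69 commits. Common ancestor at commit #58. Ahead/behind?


Common ancestor: commit #58
feature commits after divergence: 68 - 58 = 10
main commits after divergence: 69 - 58 = 11
feature is 10 commits ahead of main
main is 11 commits ahead of feature

feature ahead: 10, main ahead: 11


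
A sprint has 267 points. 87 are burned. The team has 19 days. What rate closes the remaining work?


Formula: Required rate = Remaining points / Days left
Remaining = 267 - 87 = 180 points
Required rate = 180 / 19 = 9.47 points/day

9.47 points/day


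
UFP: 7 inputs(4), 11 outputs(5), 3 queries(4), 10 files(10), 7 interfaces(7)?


UFP = EI*4 + EO*5 + EQ*4 + ILF*10 + EIF*7
UFP = 7*4 + 11*5 + 3*4 + 10*10 + 7*7
UFP = 28 + 55 + 12 + 100 + 49
UFP = 244

244


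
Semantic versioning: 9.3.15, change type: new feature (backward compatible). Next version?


Current: 9.3.15
Change category: 'new feature (backward compatible)' → minor bump
SemVer rule: minor bump → increment MINOR, reset PATCH to 0 (MAJOR unchanged)
New: 9.4.0

9.4.0


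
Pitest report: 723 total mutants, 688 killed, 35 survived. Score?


Mutation score = killed / total * 100
Mutation score = 688 / 723 * 100
Mutation score = 95.16%

95.16%


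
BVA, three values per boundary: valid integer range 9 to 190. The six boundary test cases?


Range: [9, 190]
Boundaries: just below min, min, min+1, max-1, max, just above max
Values: [8, 9, 10, 189, 190, 191]

[8, 9, 10, 189, 190, 191]


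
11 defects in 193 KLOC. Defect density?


Defect density = defects / KLOC
Defect density = 11 / 193
Defect density = 0.057 defects/KLOC

0.057 defects/KLOC


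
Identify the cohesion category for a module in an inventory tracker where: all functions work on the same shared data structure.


Reasoning: Functions share data
Type: Communicational cohesion

Communicational cohesion


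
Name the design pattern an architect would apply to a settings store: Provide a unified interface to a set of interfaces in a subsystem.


This matches the Facade pattern

Facade


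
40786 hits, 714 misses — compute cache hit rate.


Formula: hit rate = hits / (hits + misses) * 100
hit rate = 40786 / (40786 + 714) * 100
hit rate = 40786 / 41500 * 100
hit rate = 98.28%

98.28%


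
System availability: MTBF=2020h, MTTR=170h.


Availability = MTBF / (MTBF + MTTR)
Availability = 2020 / (2020 + 170)
Availability = 2020 / 2190
Availability = 92.2374%

92.2374%


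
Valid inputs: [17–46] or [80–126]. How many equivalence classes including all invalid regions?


Valid ranges: [17,46] and [80,126]
Class 1: x < 17 — invalid
Class 2: 17 ≤ x ≤ 46 — valid
Class 3: 46 < x < 80 — invalid (gap between ranges)
Class 4: 80 ≤ x ≤ 126 — valid
Class 5: x > 126 — invalid
Total equivalence classes: 5

5 equivalence classes


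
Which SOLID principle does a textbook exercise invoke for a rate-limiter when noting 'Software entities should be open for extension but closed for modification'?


This describes the Open/Closed Principle (OCP)

Open/Closed Principle (OCP)


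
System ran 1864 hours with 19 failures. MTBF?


Formula: MTBF = Total operating time / Number of failures
MTBF = 1864 / 19
MTBF = 98.11 hours

98.11 hours
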